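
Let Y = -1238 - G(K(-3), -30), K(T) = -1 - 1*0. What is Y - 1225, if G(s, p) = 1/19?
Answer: -46798/19 ≈ -2463.1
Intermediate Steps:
K(T) = -1 (K(T) = -1 + 0 = -1)
G(s, p) = 1/19
Y = -23523/19 (Y = -1238 - 1*1/19 = -1238 - 1/19 = -23523/19 ≈ -1238.1)
Y - 1225 = -23523/19 - 1225 = -46798/19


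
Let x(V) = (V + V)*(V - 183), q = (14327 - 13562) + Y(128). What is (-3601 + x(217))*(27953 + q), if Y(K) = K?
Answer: 321777130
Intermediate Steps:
q = 893 (q = (14327 - 13562) + 128 = 765 + 128 = 893)
x(V) = 2*V*(-183 + V) (x(V) = (2*V)*(-183 + V) = 2*V*(-183 + V))
(-3601 + x(217))*(27953 + q) = (-3601 + 2*217*(-183 + 217))*(27953 + 893) = (-3601 + 2*217*34)*28846 = (-3601 + 14756)*28846 = 11155*28846 = 321777130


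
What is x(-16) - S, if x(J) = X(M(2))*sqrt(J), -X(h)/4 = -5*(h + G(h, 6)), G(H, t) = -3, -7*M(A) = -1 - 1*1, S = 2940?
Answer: -2940 - 1520*I/7 ≈ -2940.0 - 217.14*I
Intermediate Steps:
M(A) = 2/7 (M(A) = -(-1 - 1*1)/7 = -(-1 - 1)/7 = -1/7*(-2) = 2/7)
X(h) = -60 + 20*h (X(h) = -(-20)*(h - 3) = -(-20)*(-3 + h) = -4*(15 - 5*h) = -60 + 20*h)
x(J) = -380*sqrt(J)/7 (x(J) = (-60 + 20*(2/7))*sqrt(J) = (-60 + 40/7)*sqrt(J) = -380*sqrt(J)/7)
x(-16) - S = -1520*I/7 - 1*2940 = -1520*I/7 - 2940 = -2940 - 1520*I/7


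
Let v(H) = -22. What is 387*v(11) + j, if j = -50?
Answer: -8564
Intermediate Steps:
387*v(11) + j = 387*(-22) - 50 = -8514 - 50 = -8564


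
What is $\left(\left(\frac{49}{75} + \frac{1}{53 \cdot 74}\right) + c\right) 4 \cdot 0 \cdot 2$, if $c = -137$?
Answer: $0$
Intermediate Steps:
$\left(\left(\frac{49}{75} + \frac{1}{53 \cdot 74}\right) + c\right) 4 \cdot 0 \cdot 2 = \left(\left(\frac{49}{75} + \frac{1}{53 \cdot 74}\right) - 137\right) 4 \cdot 0 \cdot 2 = \left(\left(49 \cdot \frac{1}{75} + \frac{1}{53} \cdot \frac{1}{74}\right) - 137\right) 0 \cdot 2 = \left(\left(\frac{49}{75} + \frac{1}{3922}\right) - 137\right) 0 = \left(\frac{192253}{294150} - 137\right) 0 = \left(- \frac{40106297}{294150}\right) 0 = 0$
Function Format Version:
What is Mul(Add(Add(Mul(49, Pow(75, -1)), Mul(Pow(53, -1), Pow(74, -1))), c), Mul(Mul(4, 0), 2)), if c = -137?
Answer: 0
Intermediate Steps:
Mul(Add(Add(Mul(49, Pow(75, -1)), Mul(Pow(53, -1), Pow(74, -1))), c), Mul(Mul(4, 0), 2)) = Mul(Add(Add(Mul(49, Pow(75, -1)), Mul(Pow(53, -1), Pow(74, -1))), -137), Mul(Mul(4, 0), 2)) = Mul(Add(Add(Mul(49, Rational(1, 75)), Mul(Rational(1, 53), Rational(1, 74))), -137), Mul(0, 2)) = Mul(Add(Add(Rational(49, 75), Rational(1, 3922)), -137), 0) = Mul(Add(Rational(192253, 294150), -137), 0) = Mul(Rational(-40106297, 294150), 0) = 0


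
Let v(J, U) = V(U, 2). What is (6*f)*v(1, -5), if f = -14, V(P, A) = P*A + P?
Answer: 1260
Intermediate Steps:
V(P, A) = P + A*P (V(P, A) = A*P + P = P + A*P)
v(J, U) = 3*U (v(J, U) = U*(1 + 2) = U*3 = 3*U)
(6*f)*v(1, -5) = (6*(-14))*(3*(-5)) = -84*(-15) = 1260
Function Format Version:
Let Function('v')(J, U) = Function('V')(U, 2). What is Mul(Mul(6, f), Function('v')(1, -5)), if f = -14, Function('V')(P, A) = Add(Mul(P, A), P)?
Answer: 1260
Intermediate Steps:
Function('V')(P, A) = Add(P, Mul(A, P)) (Function('V')(P, A) = Add(Mul(A, P), P) = Add(P, Mul(A, P)))
Function('v')(J, U) = Mul(3, U) (Function('v')(J, U) = Mul(U, Add(1, 2)) = Mul(U, 3) = Mul(3, U))
Mul(Mul(6, f), Function('v')(1, -5)) = Mul(Mul(6, -14), Mul(3, -5)) = Mul(-84, -15) = 1260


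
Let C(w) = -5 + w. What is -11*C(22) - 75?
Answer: -262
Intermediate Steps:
-11*C(22) - 75 = -11*(-5 + 22) - 75 = -11*17 - 75 = -187 - 75 = -262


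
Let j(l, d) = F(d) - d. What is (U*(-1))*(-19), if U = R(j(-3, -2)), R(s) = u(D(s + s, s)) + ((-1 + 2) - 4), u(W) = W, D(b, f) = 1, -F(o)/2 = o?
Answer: -38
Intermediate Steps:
F(o) = -2*o
j(l, d) = -3*d (j(l, d) = -2*d - d = -3*d)
R(s) = -2 (R(s) = 1 + ((-1 + 2) - 4) = 1 + (1 - 4) = 1 - 3 = -2)
U = -2
(U*(-1))*(-19) = -2*(-1)*(-19) = 2*(-19) = -38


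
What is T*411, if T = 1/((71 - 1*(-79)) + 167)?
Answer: 411/317 ≈ 1.2965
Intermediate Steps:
T = 1/317 (T = 1/((71 + 79) + 167) = 1/(150 + 167) = 1/317 ≈ 0.0031546)
T*411 = (1/317)*411 = 411/317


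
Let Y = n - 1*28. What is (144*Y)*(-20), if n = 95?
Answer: -192960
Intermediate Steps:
Y = 67 (Y = 95 - 1*28 = 95 - 28 = 67)
(144*Y)*(-20) = (144*67)*(-20) = 9648*(-20) = -192960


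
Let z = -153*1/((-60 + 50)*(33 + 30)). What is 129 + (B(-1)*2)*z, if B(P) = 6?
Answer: 4617/35 ≈ 131.91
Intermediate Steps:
z = 17/70 (z = -153/(63*(-10)) = -153/(-630) = -153*(-1/630) = 17/70 ≈ 0.24286)
129 + (B(-1)*2)*z = 129 + (6*2)*(17/70) = 129 + 12*(17/70) = 129 + 102/35 = 4617/35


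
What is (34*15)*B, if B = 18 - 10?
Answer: 4080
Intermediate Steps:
B = 8
(34*15)*B = (34*15)*8 = 510*8 = 4080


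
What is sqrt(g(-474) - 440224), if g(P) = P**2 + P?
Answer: I*sqrt(216022) ≈ 464.78*I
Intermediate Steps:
g(P) = P + P**2
sqrt(g(-474) - 440224) = sqrt(-474*(1 - 474) - 440224) = sqrt(-474*(-473) - 440224) = sqrt(224202 - 440224) = sqrt(-216022) = I*sqrt(216022)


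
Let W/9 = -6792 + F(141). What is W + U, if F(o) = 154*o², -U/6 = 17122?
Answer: 27391206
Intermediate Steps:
U = -102732 (U = -6*17122 = -102732)
W = 27493938 (W = 9*(-6792 + 154*141²) = 9*(-6792 + 154*19881) = 9*(-6792 + 3061674) = 9*3054882 = 27493938)
W + U = 27493938 - 102732 = 27391206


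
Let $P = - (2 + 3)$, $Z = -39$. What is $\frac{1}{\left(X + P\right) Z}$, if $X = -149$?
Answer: $\frac{1}{6006} \approx 0.0001665$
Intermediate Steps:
$P = -5$ ($P = \left(-1\right) 5 = -5$)
$\frac{1}{\left(X + P\right) Z} = \frac{1}{\left(-149 - 5\right) \left(-39\right)} = \frac{1}{\left(-154\right) \left(-39\right)} = \frac{1}{6006}$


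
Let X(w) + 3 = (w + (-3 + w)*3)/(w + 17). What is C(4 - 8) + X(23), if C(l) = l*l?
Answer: 603/40 ≈ 15.075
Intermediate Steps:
C(l) = l²
X(w) = -3 + (-9 + 4*w)/(17 + w) (X(w) = -3 + (w + (-3 + w)*3)/(w + 17) = -3 + (w + (-9 + 3*w))/(17 + w) = -3 + (-9 + 4*w)/(17 + w))
C(4 - 8) + X(23) = (4 - 8)² + (-60 + 23)/(17 + 23) = (-4)² - 37/40 = 16 + (1/40)*(-37) = 16 - 37/40 = 603/40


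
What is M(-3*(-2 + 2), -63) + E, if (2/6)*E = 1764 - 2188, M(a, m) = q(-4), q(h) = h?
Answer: -1276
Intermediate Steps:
M(a, m) = -4
E = -1272 (E = 3*(1764 - 2188) = 3*(-424) = -1272)
M(-3*(-2 + 2), -63) + E = -4 - 1272 = -1276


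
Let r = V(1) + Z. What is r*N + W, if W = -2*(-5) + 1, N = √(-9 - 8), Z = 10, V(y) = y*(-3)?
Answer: 11 + 7*I*√17 ≈ 11.0 + 28.862*I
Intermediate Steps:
V(y) = -3*y
N = I*√17 (N = √(-17) = I*√17 ≈ 4.1231*I)
W = 11 (W = 10 + 1 = 11)
r = 7 (r = -3*1 + 10 = -3 + 10 = 7)
r*N + W = 7*(I*√17) + 11 = 7*I*√17 + 11 = 11 + 7*I*√17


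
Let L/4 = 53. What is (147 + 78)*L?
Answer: 47700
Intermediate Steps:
L = 212 (L = 4*53 = 212)
(147 + 78)*L = (147 + 78)*212 = 225*212 = 47700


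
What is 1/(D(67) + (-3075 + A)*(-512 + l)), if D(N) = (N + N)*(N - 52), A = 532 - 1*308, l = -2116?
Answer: 1/7494438 ≈ 1.3343e-7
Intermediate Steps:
A = 224 (A = 532 - 308 = 224)
D(N) = 2*N*(-52 + N) (D(N) = (2*N)*(-52 + N) = 2*N*(-52 + N))
1/(D(67) + (-3075 + A)*(-512 + l)) = 1/(2*67*(-52 + 67) + (-3075 + 224)*(-512 - 2116)) = 1/(2*67*15 - 2851*(-2628)) = 1/(2010 + 7492428) = 1/7494438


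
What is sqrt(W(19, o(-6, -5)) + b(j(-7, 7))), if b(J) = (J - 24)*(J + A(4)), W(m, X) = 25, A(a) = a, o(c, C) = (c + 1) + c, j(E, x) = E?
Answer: sqrt(118) ≈ 10.863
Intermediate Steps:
o(c, C) = 1 + 2*c (o(c, C) = (1 + c) + c = 1 + 2*c)
b(J) = (-24 + J)*(4 + J) (b(J) = (J - 24)*(J + 4) = (-24 + J)*(4 + J))
sqrt(W(19, o(-6, -5)) + b(j(-7, 7))) = sqrt(25 + (-96 + (-7)**2 - 20*(-7))) = sqrt(25 + (-96 + 49 + 140)) = sqrt(25 + 93) = sqrt(118)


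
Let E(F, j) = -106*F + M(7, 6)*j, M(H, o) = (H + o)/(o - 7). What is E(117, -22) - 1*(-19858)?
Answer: 7742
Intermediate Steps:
M(H, o) = (H + o)/(-7 + o)
E(F, j) = -106*F - 13*j (E(F, j) = -106*F + ((7 + 6)/(-7 + 6))*j = -106*F + (13/(-1))*j = -106*F + (-1*13)*j = -106*F - 13*j)
E(117, -22) - 1*(-19858) = (-106*117 - 13*(-22)) - 1*(-19858) = (-12402 + 286) + 19858 = -12116 + 19858 = 7742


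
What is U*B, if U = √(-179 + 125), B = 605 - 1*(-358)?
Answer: 2889*I*√6 ≈ 7076.6*I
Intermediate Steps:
B = 963 (B = 605 + 358 = 963)
U = 3*I*√6 (U = √(-54) = 3*I*√6 ≈ 7.3485*I)
U*B = (3*I*√6)*963 = 2889*I*√6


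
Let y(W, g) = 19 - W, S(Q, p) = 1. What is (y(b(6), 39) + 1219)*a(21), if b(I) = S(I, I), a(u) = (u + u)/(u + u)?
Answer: 1237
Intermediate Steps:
a(u) = 1 (a(u) = (2*u)/((2*u)) = (2*u)*(1/(2*u)) = 1)
b(I) = 1
(y(b(6), 39) + 1219)*a(21) = ((19 - 1*1) + 1219)*1 = ((19 - 1) + 1219)*1 = (18 + 1219)*1 = 1237*1 = 1237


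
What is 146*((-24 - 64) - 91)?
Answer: -26134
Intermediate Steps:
146*((-24 - 64) - 91) = 146*(-88 - 91) = 146*(-179) = -26134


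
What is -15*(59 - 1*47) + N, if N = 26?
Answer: -154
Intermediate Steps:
-15*(59 - 1*47) + N = -15*(59 - 1*47) + 26 = -15*(59 - 47) + 26 = -15*12 + 26 = -180 + 26 = -154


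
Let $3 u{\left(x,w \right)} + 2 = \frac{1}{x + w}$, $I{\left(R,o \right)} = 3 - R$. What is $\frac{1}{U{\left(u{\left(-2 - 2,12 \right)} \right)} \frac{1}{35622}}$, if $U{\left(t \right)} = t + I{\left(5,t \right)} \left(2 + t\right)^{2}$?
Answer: $- \frac{379968}{47} \approx -8084.4$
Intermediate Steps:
$u{\left(x,w \right)} = - \frac{2}{3} + \frac{1}{3 \left(w + x\right)}$ ($u{\left(x,w \right)} = - \frac{2}{3} + \frac{1}{3 \left(x + w\right)} = - \frac{2}{3} + \frac{1}{3 \left(w + x\right)}$)
$U{\left(t \right)} = t - 2 \left(2 + t\right)^{2}$ ($U{\left(t \right)} = t + \left(3 - 5\right) \left(2 + t\right)^{2} = t - 2 \left(2 + t\right)^{2}$)
$\frac{1}{U{\left(u{\left(-2 - 2,12 \right)} \right)} \frac{1}{35622}} = \frac{1}{\left(\frac{1 - 24 - 2 \left(-2 - 2\right)}{3 \left(12 - 4\right)} - 2 \left(2 + \frac{1 - 24 - 2 \left(-2 - 2\right)}{3 \left(12 - 4\right)}\right)^{2}\right) \frac{1}{35622}} = \frac{1}{\left(\frac{1 - 24 - -8}{3 \left(12 - 4\right)} - 2 \left(2 + \frac{1 - 24 - -8}{3 \left(12 - 4\right)}\right)^{2}\right) \frac{1}{35622}} = \frac{1}{\left(\frac{1 - 24 + 8}{3 \cdot 8} - 2 \left(2 + \frac{1 - 24 + 8}{3 \cdot 8}\right)^{2}\right) \frac{1}{35622}} = \frac{1}{\left(\frac{1}{3} \cdot \frac{1}{8} \left(-15\right) - 2 \left(2 + \frac{1}{3} \cdot \frac{1}{8} \left(-15\right)\right)^{2}\right) \frac{1}{35622}} = \frac{1}{\left(- \frac{5}{8} - 2 \left(2 - \frac{5}{8}\right)^{2}\right) \frac{1}{35622}} = \frac{1}{\left(- \frac{5}{8} - 2 \left(\frac{11}{8}\right)^{2}\right) \frac{1}{35622}} = \frac{1}{\left(- \frac{5}{8} - \frac{121}{32}\right) \frac{1}{35622}} = \frac{1}{\left(- \frac{141}{32}\right) \frac{1}{35622}} = \frac{1}{- \frac{47}{379968}} = - \frac{379968}{47}$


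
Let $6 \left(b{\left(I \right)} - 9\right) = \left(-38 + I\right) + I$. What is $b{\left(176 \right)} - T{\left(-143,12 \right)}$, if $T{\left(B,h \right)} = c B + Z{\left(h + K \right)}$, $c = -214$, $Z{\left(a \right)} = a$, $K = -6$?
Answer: $- \frac{91640}{3} \approx -30547.0$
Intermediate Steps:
$b{\left(I \right)} = \frac{8}{3} + \frac{I}{3}$ ($b{\left(I \right)} = 9 + \frac{\left(-38 + I\right) + I}{6} = 9 + \frac{-38 + 2 I}{6} = 9 + \left(- \frac{19}{3} + \frac{I}{3}\right) = \frac{8}{3} + \frac{I}{3}$)
$T{\left(B,h \right)} = -6 + h - 214 B$ ($T{\left(B,h \right)} = - 214 B + \left(h - 6\right) = - 214 B + \left(-6 + h\right) = -6 + h - 214 B$)
$b{\left(176 \right)} - T{\left(-143,12 \right)} = \left(\frac{8}{3} + \frac{1}{3} \cdot 176\right) - \left(-6 + 12 - -30602\right) = \left(\frac{8}{3} + \frac{176}{3}\right) - \left(-6 + 12 + 30602\right) = \frac{184}{3} - 30608 = - \frac{91640}{3}$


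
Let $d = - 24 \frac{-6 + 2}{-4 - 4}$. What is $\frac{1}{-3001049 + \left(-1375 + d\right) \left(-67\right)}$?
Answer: $- \frac{1}{2908120} \approx -3.4386 \cdot 10^{-7}$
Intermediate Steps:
$d = -12$ ($d = - 24 \left(- \frac{4}{-8}\right) = - 24 \left(\left(-4\right) \left(- \frac{1}{8}\right)\right) = \left(-24\right) \frac{1}{2} = -12$)
$\frac{1}{-3001049 + \left(-1375 + d\right) \left(-67\right)} = \frac{1}{-3001049 + \left(-1375 - 12\right) \left(-67\right)} = \frac{1}{-3001049 - -92929} = \frac{1}{-3001049 + 92929} = \frac{1}{-2908120} = - \frac{1}{2908120}$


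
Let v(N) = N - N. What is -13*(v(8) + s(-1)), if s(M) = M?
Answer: 13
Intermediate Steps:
v(N) = 0
-13*(v(8) + s(-1)) = -13*(0 - 1) = -13*(-1) = 13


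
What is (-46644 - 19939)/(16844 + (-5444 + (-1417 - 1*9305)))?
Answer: -66583/678 ≈ -98.205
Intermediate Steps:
(-46644 - 19939)/(16844 + (-5444 + (-1417 - 1*9305))) = -66583/(16844 + (-5444 + (-1417 - 9305))) = -66583/(16844 + (-5444 - 10722)) = -66583/(16844 - 16166) = -66583/678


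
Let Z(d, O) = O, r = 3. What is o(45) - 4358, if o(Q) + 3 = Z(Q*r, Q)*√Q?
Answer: -4361 + 135*√5 ≈ -4059.1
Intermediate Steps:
o(Q) = -3 + Q^(3/2) (o(Q) = -3 + Q*√Q = -3 + Q^(3/2))
o(45) - 4358 = (-3 + 45^(3/2)) - 4358 = (-3 + 135*√5) - 4358 = -4361 + 135*√5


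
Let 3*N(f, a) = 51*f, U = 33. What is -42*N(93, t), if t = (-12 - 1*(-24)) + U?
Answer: -66402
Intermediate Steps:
t = 45 (t = (-12 - 1*(-24)) + 33 = (-12 + 24) + 33 = 12 + 33 = 45)
N(f, a) = 17*f (N(f, a) = (51*f)/3 = 17*f)
-42*N(93, t) = -714*93 = -42*1581 = -66402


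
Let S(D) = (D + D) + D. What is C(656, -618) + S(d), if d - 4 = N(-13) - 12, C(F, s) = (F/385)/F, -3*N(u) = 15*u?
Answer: 65836/385 ≈ 171.00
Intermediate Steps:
N(u) = -5*u
C(F, s) = 1/385 (C(F, s) = (F*(1/385))/F = (F/385)/F = 1/385)
d = 57 (d = 4 + (-5*(-13) - 12) = 4 + (65 - 12) = 4 + 53 = 57)
S(D) = 3*D (S(D) = 2*D + D = 3*D)
C(656, -618) + S(d) = 1/385 + 3*57 = 1/385 + 171 = 65836/385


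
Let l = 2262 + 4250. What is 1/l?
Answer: 1/6512 ≈ 0.00015356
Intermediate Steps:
l = 6512
1/l = 1/6512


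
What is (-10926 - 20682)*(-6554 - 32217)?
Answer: 1225473768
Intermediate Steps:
(-10926 - 20682)*(-6554 - 32217) = -31608*(-38771) = 1225473768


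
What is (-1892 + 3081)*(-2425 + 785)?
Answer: -1949960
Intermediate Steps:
(-1892 + 3081)*(-2425 + 785) = 1189*(-1640) = -1949960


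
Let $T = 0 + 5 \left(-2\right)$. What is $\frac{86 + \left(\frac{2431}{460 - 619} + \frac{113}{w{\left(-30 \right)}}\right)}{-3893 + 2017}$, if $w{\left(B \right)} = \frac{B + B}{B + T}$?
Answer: $- \frac{23221}{298284} \approx -0.077849$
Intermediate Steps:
$T = -10$ ($T = 0 - 10 = -10$)
$w{\left(B \right)} = \frac{2 B}{-10 + B}$ ($w{\left(B \right)} = \frac{B + B}{B - 10} = \frac{2 B}{-10 + B}$)
$\frac{86 + \left(\frac{2431}{460 - 619} + \frac{113}{w{\left(-30 \right)}}\right)}{-3893 + 2017} = \frac{86 + \left(\frac{2431}{460 - 619} + \frac{113}{2 \left(-30\right) \frac{1}{-10 - 30}}\right)}{-3893 + 2017} = \frac{86 + \left(\frac{2431}{-159} + \frac{113}{2 \left(-30\right) \frac{1}{-40}}\right)}{-1876} = \left(86 + \left(2431 \left(- \frac{1}{159}\right) + \frac{113}{2 \left(-30\right) \left(- \frac{1}{40}\right)}\right)\right) \left(- \frac{1}{1876}\right) = \left(86 - \left(\frac{2431}{159} - \frac{113}{\frac{3}{2}}\right)\right) \left(- \frac{1}{1876}\right) = \left(86 + \left(- \frac{2431}{159} + 113 \cdot \frac{2}{3}\right)\right) \left(- \frac{1}{1876}\right) = \left(86 + \left(- \frac{2431}{159} + \frac{226}{3}\right)\right) \left(- \frac{1}{1876}\right) = \left(86 + \frac{9547}{159}\right) \left(- \frac{1}{1876}\right) = \frac{23221}{159} \left(- \frac{1}{1876}\right) = - \frac{23221}{298284}$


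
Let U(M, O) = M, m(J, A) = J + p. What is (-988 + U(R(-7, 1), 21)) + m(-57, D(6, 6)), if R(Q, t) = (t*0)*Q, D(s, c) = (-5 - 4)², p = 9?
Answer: -1036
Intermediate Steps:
D(s, c) = 81 (D(s, c) = (-9)² = 81)
m(J, A) = 9 + J (m(J, A) = J + 9 = 9 + J)
R(Q, t) = 0 (R(Q, t) = 0*Q = 0)
(-988 + U(R(-7, 1), 21)) + m(-57, D(6, 6)) = (-988 + 0) + (9 - 57) = -988 - 48 = -1036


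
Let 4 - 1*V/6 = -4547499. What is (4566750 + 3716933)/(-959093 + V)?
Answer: 8283683/26325925 ≈ 0.31466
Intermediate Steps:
V = 27285018 (V = 24 - 6*(-4547499) = 24 + 27284994 = 27285018)
(4566750 + 3716933)/(-959093 + V) = (4566750 + 3716933)/(-959093 + 27285018) = 8283683/26325925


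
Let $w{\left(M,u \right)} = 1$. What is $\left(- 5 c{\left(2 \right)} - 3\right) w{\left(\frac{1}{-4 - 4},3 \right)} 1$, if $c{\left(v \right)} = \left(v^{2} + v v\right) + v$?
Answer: $-53$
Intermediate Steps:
$c{\left(v \right)} = v + 2 v^{2}$ ($c{\left(v \right)} = \left(v^{2} + v^{2}\right) + v = 2 v^{2} + v = v + 2 v^{2}$)
$\left(- 5 c{\left(2 \right)} - 3\right) w{\left(\frac{1}{-4 - 4},3 \right)} 1 = \left(- 5 \cdot 2 \left(1 + 2 \cdot 2\right) - 3\right) 1 \cdot 1 = \left(- 5 \cdot 2 \left(1 + 4\right) - 3\right) 1 \cdot 1 = \left(- 5 \cdot 2 \cdot 5 - 3\right) 1 \cdot 1 = \left(\left(-5\right) 10 - 3\right) 1 \cdot 1 = \left(-50 - 3\right) 1 \cdot 1 = \left(-53\right) 1 \cdot 1 = \left(-53\right) 1 = -53$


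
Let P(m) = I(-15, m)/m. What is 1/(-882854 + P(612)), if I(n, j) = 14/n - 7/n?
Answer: -9180/8104599727 ≈ -1.1327e-6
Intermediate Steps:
I(n, j) = 7/n
P(m) = -7/(15*m) (P(m) = (7/(-15))/m = (7*(-1/15))/m = -7/(15*m))
1/(-882854 + P(612)) = 1/(-882854 - 7/15/612) = 1/(-882854 - 7/15*1/612) = 1/(-882854 - 7/9180) = 1/(-8104599727/9180) = -9180/8104599727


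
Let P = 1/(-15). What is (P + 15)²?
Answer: 50176/225 ≈ 223.00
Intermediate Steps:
P = -1/15 ≈ -0.066667
(P + 15)² = (-1/15 + 15)² = (224/15)² = 50176/225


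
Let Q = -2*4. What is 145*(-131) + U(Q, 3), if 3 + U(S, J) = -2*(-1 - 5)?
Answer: -18986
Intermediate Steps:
Q = -8
U(S, J) = 9 (U(S, J) = -3 - 2*(-1 - 5) = -3 - 2*(-6) = -3 + 12 = 9)
145*(-131) + U(Q, 3) = 145*(-131) + 9 = -18995 + 9 = -18986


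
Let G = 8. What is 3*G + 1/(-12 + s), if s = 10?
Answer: 47/2 ≈ 23.500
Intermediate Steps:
3*G + 1/(-12 + s) = 3*8 + 1/(-12 + 10) = 24 + 1/(-2) = 24 - ½ = 47/2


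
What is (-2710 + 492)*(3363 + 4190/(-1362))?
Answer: -5075023544/681 ≈ -7.4523e+6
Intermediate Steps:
(-2710 + 492)*(3363 + 4190/(-1362)) = -2218*(3363 + 4190*(-1/1362)) = -2218*(3363 - 2095/681) = -2218*2288108/681 = -5075023544/681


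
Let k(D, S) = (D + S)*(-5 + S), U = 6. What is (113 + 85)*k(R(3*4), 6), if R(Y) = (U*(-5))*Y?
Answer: -70092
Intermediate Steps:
R(Y) = -30*Y (R(Y) = (6*(-5))*Y = -30*Y)
k(D, S) = (-5 + S)*(D + S)
(113 + 85)*k(R(3*4), 6) = (113 + 85)*(6² - (-150)*3*4 - 5*6 - 90*4*6) = 198*(36 - (-150)*12 - 30 - 30*12*6) = 198*(36 - 5*(-360) - 30 - 360*6) = 198*(36 + 1800 - 30 - 2160) = 198*(-354) = -70092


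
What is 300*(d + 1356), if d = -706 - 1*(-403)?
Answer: 315900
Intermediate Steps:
d = -303 (d = -706 + 403 = -303)
300*(d + 1356) = 300*(-303 + 1356) = 300*1053 = 315900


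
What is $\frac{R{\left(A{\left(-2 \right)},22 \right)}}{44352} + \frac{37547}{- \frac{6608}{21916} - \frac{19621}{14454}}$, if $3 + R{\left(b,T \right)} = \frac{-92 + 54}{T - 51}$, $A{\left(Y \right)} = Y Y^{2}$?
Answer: $- \frac{546358571284255357}{24140556272448} \approx -22632.0$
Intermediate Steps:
$A{\left(Y \right)} = Y^{3}$
$R{\left(b,T \right)} = -3 - \frac{38}{-51 + T}$ ($R{\left(b,T \right)} = -3 + \frac{-92 + 54}{T - 51} = -3 - \frac{38}{-51 + T}$)
$\frac{R{\left(A{\left(-2 \right)},22 \right)}}{44352} + \frac{37547}{- \frac{6608}{21916} - \frac{19621}{14454}} = \frac{\frac{1}{-51 + 22} \left(115 - 66\right)}{44352} + \frac{37547}{- \frac{6608}{21916} - \frac{19621}{14454}} = \frac{115 - 66}{-29} \cdot \frac{1}{44352} + \frac{37547}{\left(-6608\right) \frac{1}{21916} - \frac{19621}{14454}} = \left(- \frac{1}{29}\right) 49 \cdot \frac{1}{44352} + \frac{37547}{- \frac{1652}{5479} - \frac{19621}{14454}} = \left(- \frac{49}{29}\right) \frac{1}{44352} + \frac{37547}{- \frac{131381467}{79193466}} = - \frac{7}{183744} + 37547 \left(- \frac{79193466}{131381467}\right) = - \frac{7}{183744} - \frac{2973477067902}{131381467} = - \frac{546358571284255357}{24140556272448}$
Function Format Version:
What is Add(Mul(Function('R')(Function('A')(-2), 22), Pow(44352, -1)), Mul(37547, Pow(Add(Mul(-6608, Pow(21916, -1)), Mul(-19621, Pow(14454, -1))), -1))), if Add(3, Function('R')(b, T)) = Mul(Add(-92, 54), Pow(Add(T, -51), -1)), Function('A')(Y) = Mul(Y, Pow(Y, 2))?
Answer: Rational(-546358571284255357, 24140556272448) ≈ -22632.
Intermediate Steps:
Function('A')(Y) = Pow(Y, 3)
Function('R')(b, T) = Add(-3, Mul(-38, Pow(Add(-51, T), -1))) (Function('R')(b, T) = Add(-3, Mul(Add(-92, 54), Pow(Add(T, -51), -1))) = Add(-3, Mul(-38, Pow(Add(-51, T), -1))))
Add(Mul(Function('R')(Function('A')(-2), 22), Pow(44352, -1)), Mul(37547, Pow(Add(Mul(-6608, Pow(21916, -1)), Mul(-19621, Pow(14454, -1))), -1))) = Add(Mul(Mul(Pow(Add(-51, 22), -1), Add(115, Mul(-3, 22))), Pow(44352, -1)), Mul(37547, Pow(Add(Mul(-6608, Pow(21916, -1)), Mul(-19621, Pow(14454, -1))), -1))) = Add(Mul(Mul(Pow(-29, -1), Add(115, -66)), Rational(1, 44352)), Mul(37547, Pow(Add(Mul(-6608, Rational(1, 21916)), Mul(-19621, Rational(1, 14454))), -1))) = Add(Mul(Mul(Rational(-1, 29), 49), Rational(1, 44352)), Mul(37547, Pow(Add(Rational(-1652, 5479), Rational(-19621, 14454)), -1))) = Add(Mul(Rational(-49, 29), Rational(1, 44352)), Mul(37547, Pow(Rational(-131381467, 79193466), -1))) = Add(Rational(-7, 183744), Mul(37547, Rational(-79193466, 131381467))) = Add(Rational(-7, 183744), Rational(-2973477067902, 131381467)) = Rational(-546358571284255357, 24140556272448)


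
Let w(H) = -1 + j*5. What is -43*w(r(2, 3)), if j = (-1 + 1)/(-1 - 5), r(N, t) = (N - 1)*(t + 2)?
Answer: 43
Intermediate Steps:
r(N, t) = (-1 + N)*(2 + t)
j = 0 (j = 0/(-6) = 0*(-1/6) = 0)
w(H) = -1 (w(H) = -1 + 0*5 = -1 + 0 = -1)
-43*w(r(2, 3)) = -43*(-1) = 43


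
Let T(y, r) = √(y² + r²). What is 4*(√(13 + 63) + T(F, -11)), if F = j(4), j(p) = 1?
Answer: 4*√122 + 8*√19 ≈ 79.053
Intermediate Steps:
F = 1
T(y, r) = √(r² + y²)
4*(√(13 + 63) + T(F, -11)) = 4*(√(13 + 63) + √((-11)² + 1²)) = 4*(√76 + √(121 + 1)) = 4*(2*√19 + √122) = 4*(√122 + 2*√19) = 4*√122 + 8*√19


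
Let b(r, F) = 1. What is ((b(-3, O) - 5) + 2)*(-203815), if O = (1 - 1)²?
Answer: 407630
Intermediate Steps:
O = 0 (O = 0² = 0)
((b(-3, O) - 5) + 2)*(-203815) = ((1 - 5) + 2)*(-203815) = (-4 + 2)*(-203815) = -2*(-203815) = 407630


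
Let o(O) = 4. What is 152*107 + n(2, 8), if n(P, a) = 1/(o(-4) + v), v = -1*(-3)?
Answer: 113849/7 ≈ 16264.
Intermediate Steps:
v = 3
n(P, a) = ⅐ (n(P, a) = 1/(4 + 3) = 1/7 = ⅐)
152*107 + n(2, 8) = 152*107 + ⅐ = 16264 + ⅐ = 113849/7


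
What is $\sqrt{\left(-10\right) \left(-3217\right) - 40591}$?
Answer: $i \sqrt{8421} \approx 91.766 i$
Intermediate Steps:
$\sqrt{\left(-10\right) \left(-3217\right) - 40591} = \sqrt{32170 - 40591} = \sqrt{-8421} = i \sqrt{8421}$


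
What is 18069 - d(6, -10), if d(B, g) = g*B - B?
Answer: 18135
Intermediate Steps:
d(B, g) = -B + B*g (d(B, g) = B*g - B = -B + B*g)
18069 - d(6, -10) = 18069 - 6*(-1 - 10) = 18069 - 6*(-11) = 18069 - 1*(-66) = 18069 + 66 = 18135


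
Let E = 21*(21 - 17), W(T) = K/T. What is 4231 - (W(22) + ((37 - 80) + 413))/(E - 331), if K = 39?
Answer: 22999433/5434 ≈ 4232.5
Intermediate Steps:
W(T) = 39/T
E = 84 (E = 21*4 = 84)
4231 - (W(22) + ((37 - 80) + 413))/(E - 331) = 4231 - (39/22 + ((37 - 80) + 413))/(84 - 331) = 4231 - (39*(1/22) + (-43 + 413))/(-247) = 4231 - (39/22 + 370)*(-1)/247 = 4231 - 8179*(-1)/(22*247) = 4231 - 1*(-8179/5434) = 4231 + 8179/5434 = 22999433/5434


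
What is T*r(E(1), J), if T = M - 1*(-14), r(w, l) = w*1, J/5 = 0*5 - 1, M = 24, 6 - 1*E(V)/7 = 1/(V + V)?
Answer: 1463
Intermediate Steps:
E(V) = 42 - 7/(2*V) (E(V) = 42 - 7/(V + V) = 42 - 7*1/(2*V) = 42 - 7/(2*V))
J = -5 (J = 5*(0*5 - 1) = 5*(0 - 1) = 5*(-1) = -5)
r(w, l) = w
T = 38 (T = 24 - 1*(-14) = 24 + 14 = 38)
T*r(E(1), J) = 38*(42 - 7/2/1) = 38*(42 - 7/2*1) = 38*(42 - 7/2) = 38*(77/2) = 1463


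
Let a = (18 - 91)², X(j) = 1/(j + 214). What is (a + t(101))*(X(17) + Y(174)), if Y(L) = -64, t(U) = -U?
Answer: -77285524/231 ≈ -3.3457e+5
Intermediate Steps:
X(j) = 1/(214 + j)
a = 5329 (a = (-73)² = 5329)
(a + t(101))*(X(17) + Y(174)) = (5329 - 1*101)*(1/(214 + 17) - 64) = (5329 - 101)*(1/231 - 64) = 5228*(1/231 - 64) = 5228*(-14783/231) = -77285524/231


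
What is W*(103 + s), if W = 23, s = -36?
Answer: 1541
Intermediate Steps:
W*(103 + s) = 23*(103 - 36) = 23*67 = 1541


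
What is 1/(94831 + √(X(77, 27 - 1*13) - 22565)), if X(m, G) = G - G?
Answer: 94831/8992941126 - I*√22565/8992941126 ≈ 1.0545e-5 - 1.6704e-8*I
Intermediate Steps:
X(m, G) = 0
1/(94831 + √(X(77, 27 - 1*13) - 22565)) = 1/(94831 + √(0 - 22565)) = 1/(94831 + √(-22565)) = 1/(94831 + I*√22565)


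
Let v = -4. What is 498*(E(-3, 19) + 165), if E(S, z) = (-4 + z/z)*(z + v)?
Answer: 59760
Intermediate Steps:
E(S, z) = 12 - 3*z (E(S, z) = (-4 + z/z)*(z - 4) = (-4 + 1)*(-4 + z) = -3*(-4 + z) = 12 - 3*z)
498*(E(-3, 19) + 165) = 498*((12 - 3*19) + 165) = 498*((12 - 57) + 165) = 498*(-45 + 165) = 498*120 = 59760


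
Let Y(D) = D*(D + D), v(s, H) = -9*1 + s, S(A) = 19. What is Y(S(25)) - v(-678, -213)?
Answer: 1409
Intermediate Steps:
v(s, H) = -9 + s
Y(D) = 2*D² (Y(D) = D*(2*D) = 2*D²)
Y(S(25)) - v(-678, -213) = 2*19² - (-9 - 678) = 2*361 - 1*(-687) = 722 + 687 = 1409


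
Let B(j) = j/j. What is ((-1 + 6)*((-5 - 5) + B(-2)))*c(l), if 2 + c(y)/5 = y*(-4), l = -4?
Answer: -3150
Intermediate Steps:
B(j) = 1
c(y) = -10 - 20*y (c(y) = -10 + 5*(y*(-4)) = -10 + 5*(-4*y) = -10 - 20*y)
((-1 + 6)*((-5 - 5) + B(-2)))*c(l) = ((-1 + 6)*((-5 - 5) + 1))*(-10 - 20*(-4)) = (5*(-10 + 1))*(-10 + 80) = (5*(-9))*70 = -45*70 = -3150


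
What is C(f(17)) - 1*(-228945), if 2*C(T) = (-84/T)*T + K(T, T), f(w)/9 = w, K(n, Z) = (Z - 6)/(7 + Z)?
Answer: 73249107/320 ≈ 2.2890e+5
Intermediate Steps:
K(n, Z) = (-6 + Z)/(7 + Z)
f(w) = 9*w
C(T) = -42 + (-6 + T)/(2*(7 + T)) (C(T) = ((-84/T)*T + (-6 + T)/(7 + T))/2 = (-84 + (-6 + T)/(7 + T))/2 = -42 + (-6 + T)/(2*(7 + T)))
C(f(17)) - 1*(-228945) = (-594 - 747*17)/(2*(7 + 9*17)) - 1*(-228945) = (-594 - 83*153)/(2*(7 + 153)) + 228945 = (½)*(-594 - 12699)/160 + 228945 = (½)*(1/160)*(-13293) + 228945 = -13293/320 + 228945 = 73249107/320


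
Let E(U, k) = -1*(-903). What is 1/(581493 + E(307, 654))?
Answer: 1/582396 ≈ 1.7170e-6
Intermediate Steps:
E(U, k) = 903
1/(581493 + E(307, 654)) = 1/(581493 + 903) = 1/582396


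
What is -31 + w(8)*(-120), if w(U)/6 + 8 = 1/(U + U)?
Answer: 5684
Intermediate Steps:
w(U) = -48 + 3/U (w(U) = -48 + 6/(U + U) = -48 + 6/((2*U)) = -48 + 6*(1/(2*U)) = -48 + 3/U)
-31 + w(8)*(-120) = -31 + (-48 + 3/8)*(-120) = -31 - 381/8*(-120) = -31 + 5715 = 5684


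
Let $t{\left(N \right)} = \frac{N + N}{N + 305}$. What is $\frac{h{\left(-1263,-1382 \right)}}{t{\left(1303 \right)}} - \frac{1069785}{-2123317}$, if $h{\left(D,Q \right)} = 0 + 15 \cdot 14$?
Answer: $\frac{359894772135}{2766682051} \approx 130.08$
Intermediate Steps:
$h{\left(D,Q \right)} = 210$ ($h{\left(D,Q \right)} = 0 + 210 = 210$)
$t{\left(N \right)} = \frac{2 N}{305 + N}$
$\frac{h{\left(-1263,-1382 \right)}}{t{\left(1303 \right)}} - \frac{1069785}{-2123317} = \frac{210}{2 \cdot 1303 \frac{1}{305 + 1303}} - \frac{1069785}{-2123317} = \frac{210}{2 \cdot 1303 \cdot \frac{1}{1608}} - - \frac{1069785}{2123317} = \frac{210}{2 \cdot 1303 \cdot \frac{1}{1608}} + \frac{1069785}{2123317} = \frac{210}{\frac{1303}{804}} + \frac{1069785}{2123317} = 210 \cdot \frac{804}{1303} + \frac{1069785}{2123317} = \frac{168840}{1303} + \frac{1069785}{2123317} = \frac{359894772135}{2766682051}$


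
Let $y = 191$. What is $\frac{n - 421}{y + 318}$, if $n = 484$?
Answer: $\frac{63}{509} \approx 0.12377$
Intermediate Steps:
$\frac{n - 421}{y + 318} = \frac{484 - 421}{191 + 318} = \frac{63}{509}$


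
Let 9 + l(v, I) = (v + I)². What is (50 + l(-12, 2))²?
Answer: 19881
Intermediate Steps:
l(v, I) = -9 + (I + v)² (l(v, I) = -9 + (v + I)² = -9 + (I + v)²)
(50 + l(-12, 2))² = (50 + (-9 + (2 - 12)²))² = (50 + (-9 + (-10)²))² = (50 + (-9 + 100))² = (50 + 91)² = 141² = 19881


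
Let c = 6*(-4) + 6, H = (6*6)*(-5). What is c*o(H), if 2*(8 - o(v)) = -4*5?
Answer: -324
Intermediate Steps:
H = -180 (H = 36*(-5) = -180)
o(v) = 18 (o(v) = 8 - (-2)*5 = 8 - ½*(-20) = 8 + 10 = 18)
c = -18 (c = -24 + 6 = -18)
c*o(H) = -18*18 = -324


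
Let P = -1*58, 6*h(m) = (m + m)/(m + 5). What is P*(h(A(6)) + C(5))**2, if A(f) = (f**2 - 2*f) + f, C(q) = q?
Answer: -79402/49 ≈ -1620.4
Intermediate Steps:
A(f) = f**2 - f
h(m) = m/(3*(5 + m)) (h(m) = ((m + m)/(m + 5))/6 = ((2*m)/(5 + m))/6 = (2*m/(5 + m))/6 = m/(3*(5 + m)))
P = -58
P*(h(A(6)) + C(5))**2 = -58*((6*(-1 + 6))/(3*(5 + 6*(-1 + 6))) + 5)**2 = -58*((6*5)/(3*(5 + 6*5)) + 5)**2 = -58*((1/3)*30/(5 + 30) + 5)**2 = -58*((1/3)*30/35 + 5)**2 = -58*((1/3)*30*(1/35) + 5)**2 = -58*(2/7 + 5)**2 = -58*(37/7)**2 = -58*1369/49 = -79402/49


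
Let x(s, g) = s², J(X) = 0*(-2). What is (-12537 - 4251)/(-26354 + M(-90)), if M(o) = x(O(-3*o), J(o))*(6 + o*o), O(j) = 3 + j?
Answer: -4197/151026430 ≈ -2.7790e-5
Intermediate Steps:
J(X) = 0
M(o) = (3 - 3*o)²*(6 + o²) (M(o) = (3 - 3*o)²*(6 + o*o) = (3 - 3*o)²*(6 + o²))
(-12537 - 4251)/(-26354 + M(-90)) = (-12537 - 4251)/(-26354 + 9*(-1 - 90)²*(6 + (-90)²)) = -16788/(-26354 + 9*(-91)²*(6 + 8100)) = -16788/(-26354 + 9*8281*8106) = -16788/(-26354 + 604132074) = -16788/604105720 = -16788*1/604105720 = -4197/151026430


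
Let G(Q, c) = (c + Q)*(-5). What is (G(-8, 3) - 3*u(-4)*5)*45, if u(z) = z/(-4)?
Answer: 450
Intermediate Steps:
u(z) = -z/4 (u(z) = z*(-¼) = -z/4)
G(Q, c) = -5*Q - 5*c (G(Q, c) = (Q + c)*(-5) = -5*Q - 5*c)
(G(-8, 3) - 3*u(-4)*5)*45 = ((-5*(-8) - 5*3) - (-3)*(-4)/4*5)*45 = ((40 - 15) - 3*1*5)*45 = (25 - 3*5)*45 = (25 - 15)*45 = 10*45 = 450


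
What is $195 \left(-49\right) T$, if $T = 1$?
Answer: $-9555$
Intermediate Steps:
$195 \left(-49\right) T = 195 \left(-49\right) 1 = \left(-9555\right) 1 = -9555$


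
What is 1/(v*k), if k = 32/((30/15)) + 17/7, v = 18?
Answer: 7/2322 ≈ 0.0030146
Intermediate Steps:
k = 129/7 (k = 32/((30*(1/15))) + 17*(⅐) = 32/2 + 17/7 = 32*(½) + 17/7 = 16 + 17/7 = 129/7 ≈ 18.429)
1/(v*k) = 1/(18*(129/7)) = 1/(2322/7) = 7/2322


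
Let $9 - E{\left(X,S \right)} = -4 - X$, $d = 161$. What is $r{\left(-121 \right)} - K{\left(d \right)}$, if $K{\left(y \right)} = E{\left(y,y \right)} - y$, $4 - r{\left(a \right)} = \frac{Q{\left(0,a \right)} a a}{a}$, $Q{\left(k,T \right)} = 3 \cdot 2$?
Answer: $717$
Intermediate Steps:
$E{\left(X,S \right)} = 13 + X$ ($E{\left(X,S \right)} = 9 - \left(-4 - X\right) = 9 + \left(4 + X\right) = 13 + X$)
$Q{\left(k,T \right)} = 6$
$r{\left(a \right)} = 4 - 6 a$ ($r{\left(a \right)} = 4 - \frac{6 a a}{a} = 4 - \frac{6 a^{2}}{a} = 4 - 6 a$)
$K{\left(y \right)} = 13$ ($K{\left(y \right)} = \left(13 + y\right) - y = 13$)
$r{\left(-121 \right)} - K{\left(d \right)} = \left(4 - -726\right) - 13 = \left(4 + 726\right) - 13 = 730 - 13 = 717$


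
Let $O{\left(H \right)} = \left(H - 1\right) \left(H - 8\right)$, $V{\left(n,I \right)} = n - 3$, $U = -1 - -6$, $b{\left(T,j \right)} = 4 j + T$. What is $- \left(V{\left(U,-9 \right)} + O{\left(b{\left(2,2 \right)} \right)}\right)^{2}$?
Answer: $-400$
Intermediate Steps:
$b{\left(T,j \right)} = T + 4 j$
$U = 5$ ($U = -1 + 6 = 5$)
$V{\left(n,I \right)} = -3 + n$
$O{\left(H \right)} = \left(-1 + H\right) \left(-8 + H\right)$
$- \left(V{\left(U,-9 \right)} + O{\left(b{\left(2,2 \right)} \right)}\right)^{2} = - \left(\left(-3 + 5\right) + \left(8 + \left(2 + 4 \cdot 2\right)^{2} - 9 \left(2 + 4 \cdot 2\right)\right)\right)^{2} = - \left(2 + \left(8 + \left(2 + 8\right)^{2} - 9 \left(2 + 8\right)\right)\right)^{2} = - \left(2 + \left(8 + 10^{2} - 90\right)\right)^{2} = - \left(2 + \left(8 + 100 - 90\right)\right)^{2} = - \left(2 + 18\right)^{2} = - 20^{2} = \left(-1\right) 400 = -400$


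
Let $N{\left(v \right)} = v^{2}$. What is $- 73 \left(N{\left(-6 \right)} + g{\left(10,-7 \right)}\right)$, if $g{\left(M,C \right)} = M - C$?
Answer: $-3869$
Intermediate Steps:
$- 73 \left(N{\left(-6 \right)} + g{\left(10,-7 \right)}\right) = - 73 \left(\left(-6\right)^{2} + \left(10 - -7\right)\right) = - 73 \left(36 + \left(10 + 7\right)\right) = - 73 \left(36 + 17\right) = \left(-73\right) 53 = -3869$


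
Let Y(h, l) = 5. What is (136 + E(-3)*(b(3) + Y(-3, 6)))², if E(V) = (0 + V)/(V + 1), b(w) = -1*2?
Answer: 78961/4 ≈ 19740.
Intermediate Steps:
b(w) = -2
E(V) = V/(1 + V)
(136 + E(-3)*(b(3) + Y(-3, 6)))² = (136 + (-3/(1 - 3))*(-2 + 5))² = (136 - 3/(-2)*3)² = (136 - 3*(-½)*3)² = (136 + (3/2)*3)² = (136 + 9/2)² = (281/2)² = 78961/4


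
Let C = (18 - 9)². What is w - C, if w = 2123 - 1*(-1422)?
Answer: 3464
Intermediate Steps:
w = 3545 (w = 2123 + 1422 = 3545)
C = 81 (C = 9² = 81)
w - C = 3545 - 1*81 = 3545 - 81 = 3464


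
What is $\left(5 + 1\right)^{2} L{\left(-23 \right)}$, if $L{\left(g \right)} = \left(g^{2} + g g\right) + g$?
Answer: $37260$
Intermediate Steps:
$L{\left(g \right)} = g + 2 g^{2}$ ($L{\left(g \right)} = \left(g^{2} + g^{2}\right) + g = 2 g^{2} + g = g + 2 g^{2}$)
$\left(5 + 1\right)^{2} L{\left(-23 \right)} = \left(5 + 1\right)^{2} \left(- 23 \left(1 + 2 \left(-23\right)\right)\right) = 6^{2} \left(- 23 \left(1 - 46\right)\right) = 36 \left(\left(-23\right) \left(-45\right)\right) = 36 \cdot 1035 = 37260$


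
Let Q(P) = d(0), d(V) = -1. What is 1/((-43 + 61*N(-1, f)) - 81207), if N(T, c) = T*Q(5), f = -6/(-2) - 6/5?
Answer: -1/81189 ≈ -1.2317e-5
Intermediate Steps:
f = 9/5 (f = -6*(-½) - 6*⅕ = 3 - 6/5 = 9/5 ≈ 1.8000)
Q(P) = -1
N(T, c) = -T (N(T, c) = T*(-1) = -T)
1/((-43 + 61*N(-1, f)) - 81207) = 1/((-43 + 61*(-1*(-1))) - 81207) = 1/((-43 + 61*1) - 81207) = 1/((-43 + 61) - 81207) = 1/(18 - 81207) = 1/(-81189) = -1/81189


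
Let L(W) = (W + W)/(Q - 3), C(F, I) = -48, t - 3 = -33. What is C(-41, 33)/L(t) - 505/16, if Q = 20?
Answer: -1437/80 ≈ -17.962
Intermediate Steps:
t = -30 (t = 3 - 33 = -30)
L(W) = 2*W/17 (L(W) = (W + W)/(20 - 3) = (2*W)/17 = (2*W)*(1/17) = 2*W/17)
C(-41, 33)/L(t) - 505/16 = -48/((2/17)*(-30)) - 505/16 = -48/(-60/17) - 505*1/16 = -48*(-17/60) - 505/16 = 68/5 - 505/16 = -1437/80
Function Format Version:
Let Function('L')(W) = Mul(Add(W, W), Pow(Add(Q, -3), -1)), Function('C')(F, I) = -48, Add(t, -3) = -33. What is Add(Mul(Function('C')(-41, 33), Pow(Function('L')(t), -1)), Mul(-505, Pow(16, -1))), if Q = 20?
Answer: Rational(-1437, 80) ≈ -17.962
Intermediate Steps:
t = -30 (t = Add(3, -33) = -30)
Function('L')(W) = Mul(Rational(2, 17), W) (Function('L')(W) = Mul(Add(W, W), Pow(Add(20, -3), -1)) = Mul(Mul(2, W), Pow(17, -1)) = Mul(Mul(2, W), Rational(1, 17)) = Mul(Rational(2, 17), W))
Add(Mul(Function('C')(-41, 33), Pow(Function('L')(t), -1)), Mul(-505, Pow(16, -1))) = Add(Mul(-48, Pow(Mul(Rational(2, 17), -30), -1)), Mul(-505, Pow(16, -1))) = Add(Mul(-48, Pow(Rational(-60, 17), -1)), Mul(-505, Rational(1, 16))) = Add(Mul(-48, Rational(-17, 60)), Rational(-505, 16)) = Add(Rational(68, 5), Rational(-505, 16)) = Rational(-1437, 80)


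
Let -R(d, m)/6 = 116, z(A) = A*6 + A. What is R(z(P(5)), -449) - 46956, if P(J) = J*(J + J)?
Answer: -47652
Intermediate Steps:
P(J) = 2*J**2 (P(J) = J*(2*J) = 2*J**2)
z(A) = 7*A (z(A) = 6*A + A = 7*A)
R(d, m) = -696 (R(d, m) = -6*116 = -696)
R(z(P(5)), -449) - 46956 = -696 - 46956 = -47652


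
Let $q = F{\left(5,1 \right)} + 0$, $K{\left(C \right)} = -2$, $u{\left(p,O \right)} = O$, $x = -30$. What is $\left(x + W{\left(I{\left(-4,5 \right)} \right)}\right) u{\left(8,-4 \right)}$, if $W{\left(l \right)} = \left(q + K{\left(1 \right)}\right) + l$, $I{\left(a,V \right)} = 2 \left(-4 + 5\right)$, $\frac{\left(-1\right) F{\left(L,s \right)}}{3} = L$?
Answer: $180$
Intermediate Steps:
$F{\left(L,s \right)} = - 3 L$
$I{\left(a,V \right)} = 2$ ($I{\left(a,V \right)} = 2 \cdot 1 = 2$)
$q = -15$ ($q = \left(-3\right) 5 + 0 = -15 + 0 = -15$)
$W{\left(l \right)} = -17 + l$ ($W{\left(l \right)} = \left(-15 - 2\right) + l = -17 + l$)
$\left(x + W{\left(I{\left(-4,5 \right)} \right)}\right) u{\left(8,-4 \right)} = \left(-30 + \left(-17 + 2\right)\right) \left(-4\right) = \left(-30 - 15\right) \left(-4\right) = \left(-45\right) \left(-4\right) = 180$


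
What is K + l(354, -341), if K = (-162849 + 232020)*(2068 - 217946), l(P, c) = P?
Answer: -14932496784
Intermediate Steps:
K = -14932497138 (K = 69171*(-215878) = -14932497138)
K + l(354, -341) = -14932497138 + 354 = -14932496784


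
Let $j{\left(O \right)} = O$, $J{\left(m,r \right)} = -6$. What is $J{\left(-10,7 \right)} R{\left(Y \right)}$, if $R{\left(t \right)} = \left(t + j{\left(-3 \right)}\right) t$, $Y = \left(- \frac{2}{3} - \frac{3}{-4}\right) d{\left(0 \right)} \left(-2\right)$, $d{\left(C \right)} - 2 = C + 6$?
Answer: $- \frac{104}{3} \approx -34.667$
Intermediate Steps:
$d{\left(C \right)} = 8 + C$ ($d{\left(C \right)} = 2 + \left(C + 6\right) = 2 + \left(6 + C\right) = 8 + C$)
$Y = - \frac{4}{3}$ ($Y = \left(- \frac{2}{3} - \frac{3}{-4}\right) \left(8 + 0\right) \left(-2\right) = \left(\left(-2\right) \frac{1}{3} - - \frac{3}{4}\right) 8 \left(-2\right) = \left(- \frac{2}{3} + \frac{3}{4}\right) 8 \left(-2\right) = \frac{1}{12} \cdot 8 \left(-2\right) = \frac{2}{3} \left(-2\right) = - \frac{4}{3} \approx -1.3333$)
$R{\left(t \right)} = t \left(-3 + t\right)$ ($R{\left(t \right)} = \left(t - 3\right) t = \left(-3 + t\right) t = t \left(-3 + t\right)$)
$J{\left(-10,7 \right)} R{\left(Y \right)} = - 6 \left(- \frac{4 \left(-3 - \frac{4}{3}\right)}{3}\right) = - 6 \left(\left(- \frac{4}{3}\right) \left(- \frac{13}{3}\right)\right) = \left(-6\right) \frac{52}{9} = - \frac{104}{3}$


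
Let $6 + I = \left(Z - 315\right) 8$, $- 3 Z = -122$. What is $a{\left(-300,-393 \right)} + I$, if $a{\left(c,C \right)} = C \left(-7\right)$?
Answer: $\frac{1651}{3} \approx 550.33$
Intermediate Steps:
$Z = \frac{122}{3}$ ($Z = \left(- \frac{1}{3}\right) \left(-122\right) = \frac{122}{3} \approx 40.667$)
$a{\left(c,C \right)} = - 7 C$
$I = - \frac{6602}{3}$ ($I = -6 + \left(\frac{122}{3} - 315\right) 8 = -6 - \frac{6584}{3} = - \frac{6602}{3} \approx -2200.7$)
$a{\left(-300,-393 \right)} + I = \left(-7\right) \left(-393\right) - \frac{6602}{3} = 2751 - \frac{6602}{3} = \frac{1651}{3}$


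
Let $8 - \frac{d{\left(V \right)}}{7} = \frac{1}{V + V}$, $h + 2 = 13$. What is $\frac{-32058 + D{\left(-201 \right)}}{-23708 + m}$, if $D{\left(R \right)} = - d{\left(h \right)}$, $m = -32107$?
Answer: $\frac{706501}{1227930} \approx 0.57536$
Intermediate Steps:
$h = 11$ ($h = -2 + 13 = 11$)
$d{\left(V \right)} = 56 - \frac{7}{2 V}$ ($d{\left(V \right)} = 56 - \frac{7}{V + V} = 56 - \frac{7}{2 V}$)
$D{\left(R \right)} = - \frac{1225}{22}$ ($D{\left(R \right)} = - (56 - \frac{7}{2 \cdot 11}) = - (56 - \frac{7}{22}) = \left(-1\right) \frac{1225}{22} = - \frac{1225}{22}$)
$\frac{-32058 + D{\left(-201 \right)}}{-23708 + m} = \frac{-32058 - \frac{1225}{22}}{-23708 - 32107} = - \frac{706501}{22 \left(-55815\right)} = \left(- \frac{706501}{22}\right) \left(- \frac{1}{55815}\right) = \frac{706501}{1227930}$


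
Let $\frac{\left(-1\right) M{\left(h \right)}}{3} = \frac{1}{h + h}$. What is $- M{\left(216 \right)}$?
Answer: $\frac{1}{144} \approx 0.0069444$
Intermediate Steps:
$M{\left(h \right)} = - \frac{3}{2 h}$ ($M{\left(h \right)} = - \frac{3}{h + h} = - \frac{3}{2 h}$)
$- M{\left(216 \right)} = - \frac{-3}{2 \cdot 216} = \left(-1\right) \left(- \frac{1}{144}\right) = \frac{1}{144}$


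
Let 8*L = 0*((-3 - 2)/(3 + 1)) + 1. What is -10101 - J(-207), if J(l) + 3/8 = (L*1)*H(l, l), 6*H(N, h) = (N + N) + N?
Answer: -161403/16 ≈ -10088.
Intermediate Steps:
L = 1/8 (L = (0*((-3 - 2)/(3 + 1)) + 1)/8 = (0*(-5/4) + 1)/8 = (0 + 1)/8 = (1/8)*1 = 1/8 ≈ 0.12500)
H(N, h) = N/2 (H(N, h) = ((N + N) + N)/6 = (2*N + N)/6 = (3*N)/6 = N/2)
J(l) = -3/8 + l/16 (J(l) = -3/8 + ((1/8)*1)*(l/2) = -3/8 + (l/2)/8 = -3/8 + l/16)
-10101 - J(-207) = -10101 - (-3/8 + (1/16)*(-207)) = -10101 - (-3/8 - 207/16) = -10101 - 1*(-213/16) = -10101 + 213/16 = -161403/16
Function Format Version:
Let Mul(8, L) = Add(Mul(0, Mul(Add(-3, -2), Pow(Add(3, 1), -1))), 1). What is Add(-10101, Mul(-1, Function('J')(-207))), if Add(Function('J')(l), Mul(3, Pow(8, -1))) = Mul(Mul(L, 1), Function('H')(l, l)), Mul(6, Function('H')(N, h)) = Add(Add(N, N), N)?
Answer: Rational(-161403, 16) ≈ -10088.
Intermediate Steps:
L = Rational(1, 8) (L = Mul(Rational(1, 8), Add(Mul(0, Mul(Add(-3, -2), Pow(Add(3, 1), -1))), 1)) = Mul(Rational(1, 8), Add(Mul(0, Mul(-5, Pow(4, -1))), 1)) = Mul(Rational(1, 8), Add(Mul(0, Mul(-5, Rational(1, 4))), 1)) = Mul(Rational(1, 8), Add(Mul(0, Rational(-5, 4)), 1)) = Mul(Rational(1, 8), Add(0, 1)) = Mul(Rational(1, 8), 1) = Rational(1, 8) ≈ 0.12500)
Function('H')(N, h) = Mul(Rational(1, 2), N) (Function('H')(N, h) = Mul(Rational(1, 6), Add(Add(N, N), N)) = Mul(Rational(1, 6), Add(Mul(2, N), N)) = Mul(Rational(1, 6), Mul(3, N)) = Mul(Rational(1, 2), N))
Function('J')(l) = Add(Rational(-3, 8), Mul(Rational(1, 16), l)) (Function('J')(l) = Add(Rational(-3, 8), Mul(Mul(Rational(1, 8), 1), Mul(Rational(1, 2), l))) = Add(Rational(-3, 8), Mul(Rational(1, 8), Mul(Rational(1, 2), l))) = Add(Rational(-3, 8), Mul(Rational(1, 16), l)))
Add(-10101, Mul(-1, Function('J')(-207))) = Add(-10101, Mul(-1, Add(Rational(-3, 8), Mul(Rational(1, 16), -207)))) = Add(-10101, Mul(-1, Add(Rational(-3, 8), Rational(-207, 16)))) = Add(-10101, Mul(-1, Rational(-213, 16))) = Add(-10101, Rational(213, 16)) = Rational(-161403, 16)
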